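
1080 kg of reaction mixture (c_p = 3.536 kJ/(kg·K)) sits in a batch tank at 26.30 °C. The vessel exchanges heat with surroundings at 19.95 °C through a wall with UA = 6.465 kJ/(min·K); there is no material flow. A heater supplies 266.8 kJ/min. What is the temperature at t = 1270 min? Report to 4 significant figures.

57.15 °C

Heat balance on the well-mixed liquid: M c_p dT/dt = −UA(T − T_amb) + Q̇.
dT/dt = (T_ss − T)/τ with T_ss = T_amb + Q̇/UA = 19.95 + 266.8/6.465 = 61.2184 °C, τ = M c_p/UA = 1080·3.536/6.465 = 590.701 min.
This is linear first-order; T(t) = T_ss + (T₀ − T_ss) e^(−t/τ).
T(1270) = 61.2184 + (-34.9184)·0.116485 = 57.1509 °C.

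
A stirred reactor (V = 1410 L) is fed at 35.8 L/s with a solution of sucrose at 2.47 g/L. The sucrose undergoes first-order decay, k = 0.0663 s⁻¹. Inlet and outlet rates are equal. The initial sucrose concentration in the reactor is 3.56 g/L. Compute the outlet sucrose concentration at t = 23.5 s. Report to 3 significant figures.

1.02 g/L

Species balance: V dC/dt = Q C_in − Q C − k V C.
dC/dt = (Q/V) C_in − (Q/V + k) C; effective rate a = Q/V + k = 0.025390 + 0.0663 = 0.091690 s⁻¹.
C_ss = Q C_in/(Q + kV) = 0.68397 g/L; C(t) = C_ss + (C₀ − C_ss) e^(−a t).
C(23.5) = 0.68397 + (2.8760)·e^(−0.091690·23.5) = 0.68397 + (2.8760)·0.11594 = 1.0174 g/L.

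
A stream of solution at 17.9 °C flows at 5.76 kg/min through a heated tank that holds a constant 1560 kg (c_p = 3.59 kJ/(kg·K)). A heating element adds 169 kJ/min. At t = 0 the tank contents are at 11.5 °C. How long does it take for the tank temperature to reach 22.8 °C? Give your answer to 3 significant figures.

404 min

M c_p dT/dt = ṁ c_p (T_in − T) + Q̇.
τ = M/ṁ = 270.83 min; T_ss = T_in + Q̇/(ṁ c_p) = 26.073 °C.
T(t) = T_ss + (T₀ − T_ss) e^(−t/τ). Set T = 22.8:
e^(−t/τ) = (22.8 − 26.073)/(11.5 − 26.073) = 0.22458
t = −270.83 · ln(0.22458) = 404.49 min.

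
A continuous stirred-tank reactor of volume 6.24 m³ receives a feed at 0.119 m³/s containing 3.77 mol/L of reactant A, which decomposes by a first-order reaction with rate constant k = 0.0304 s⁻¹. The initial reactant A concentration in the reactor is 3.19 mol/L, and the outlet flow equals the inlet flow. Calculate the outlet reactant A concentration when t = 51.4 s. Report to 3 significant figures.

1.59 mol/L

Accumulation = in − out − consumed: V dC/dt = Q C_in − Q C − k V C.
This is linear with rate a = Q/V + k = 0.049471 s⁻¹.
C_ss = Q C_in/(Q + kV) = 1.4533 mol/L; C(t) = C_ss + (C₀ − C_ss) e^(−a t).
C(51.4) = 1.4533 + (1.7367)·e^(−0.049471·51.4) = 1.4533 + (1.7367)·0.078647 = 1.5899 mol/L.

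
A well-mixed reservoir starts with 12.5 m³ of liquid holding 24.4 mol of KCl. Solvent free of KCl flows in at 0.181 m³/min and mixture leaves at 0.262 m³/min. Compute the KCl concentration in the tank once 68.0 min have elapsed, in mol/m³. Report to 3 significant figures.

Total volume: dV/dt = Q_in − Q_out = -0.081000 m³/min, so V(t) = 12.5 − 0.081000 t and V(68.0) = 6.9920 m³.
No KCl enters, so dm/dt = −Q_out · (m/V).
Separate: dm/m = −Q_out dt/V(t) ⇒ ln(m/m₀) = −(Q_out/(Q_in−Q_out)) ln(V/V₀).
m = m₀ (V₀/V)^(Q_out/(Q_in−Q_out)) = 24.4 × (12.5/6.9920)^(-3.2346) = 3.7263 mol.
C = m/V = 3.7263/6.9920 = 0.53294 mol/m³.

0.533 mol/m³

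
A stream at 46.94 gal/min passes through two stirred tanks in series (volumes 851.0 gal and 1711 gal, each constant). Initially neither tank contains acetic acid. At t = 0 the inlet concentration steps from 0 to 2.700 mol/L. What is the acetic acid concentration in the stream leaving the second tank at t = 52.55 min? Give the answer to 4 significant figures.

1.577 mol/L

Species balance on tank i: dCᵢ/dt = (Cᵢ₋₁ − Cᵢ)/τᵢ with τᵢ = Vᵢ/Q.
τ₁ = 851.0/46.94 = 18.1295 min; τ₂ = 1711/46.94 = 36.4508 min.
Solving the cascade with C₁(0)=C₂(0)=0 gives C₂(t) = C_in[1 − (τ₁ e^(−t/τ₁) − τ₂ e^(−t/τ₂))/(τ₁ − τ₂)].
At t = 52.55: e^(−t/τ₁) = 0.0551011, e^(−t/τ₂) = 0.236532.
C₂ = 2.700·[1 − (18.1295·0.0551011 − 36.4508·0.236532)/(-18.3213)] = 2.700·0.583935 = 1.57662 mol/L.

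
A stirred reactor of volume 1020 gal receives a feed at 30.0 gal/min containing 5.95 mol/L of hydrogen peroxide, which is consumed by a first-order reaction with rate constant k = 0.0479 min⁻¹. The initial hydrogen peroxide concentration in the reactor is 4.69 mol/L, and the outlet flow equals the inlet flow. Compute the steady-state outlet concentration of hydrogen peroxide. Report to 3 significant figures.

Accumulation = in − out − consumed: V dC/dt = Q C_in − Q C − k V C.
Steady state (dC/dt = 0): C_ss = Q C_in/(Q + kV) = C_in/(1 + kV/Q).
C_ss = 30.0·5.95/(30.0 + 0.0479·1020) = 178.50/78.858 = 2.2636 mol/L.

2.26 mol/L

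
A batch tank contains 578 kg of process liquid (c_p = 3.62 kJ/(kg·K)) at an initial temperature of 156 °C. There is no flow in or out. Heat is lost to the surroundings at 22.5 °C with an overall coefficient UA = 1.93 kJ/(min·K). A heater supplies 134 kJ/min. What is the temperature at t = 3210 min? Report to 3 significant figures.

95.2 °C

Lumped-capacitance energy balance: M c_p dT/dt = UA(T_amb − T) + Q̇.
dT/dt = (T_ss − T)/τ with T_ss = T_amb + Q̇/UA = 22.5 + 134/1.93 = 91.930 °C, τ = M c_p/UA = 578·3.62/1.93 = 1084.1 min.
Integrating: T(t) = T_ss + (T₀ − T_ss) e^(−t/τ).
T(3210) = 91.930 + (64.070)·0.051772 = 95.247 °C.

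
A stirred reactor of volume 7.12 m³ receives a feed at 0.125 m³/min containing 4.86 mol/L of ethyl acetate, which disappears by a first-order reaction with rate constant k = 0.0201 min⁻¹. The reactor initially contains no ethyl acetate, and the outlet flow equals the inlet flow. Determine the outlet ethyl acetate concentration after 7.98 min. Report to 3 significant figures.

Species balance: V dC/dt = Q C_in − Q C − k V C.
dC/dt = (Q/V) C_in − (Q/V + k) C; effective rate a = Q/V + k = 0.017556 + 0.0201 = 0.037656 min⁻¹.
C_ss = Q C_in/(Q + kV) = 2.2658 mol/L; C(t) = C_ss + (C₀ − C_ss) e^(−a t).
C(7.98) = 2.2658 + (-2.2658)·e^(−0.037656·7.98) = 2.2658 + (-2.2658)·0.74045 = 0.58810 mol/L.

0.588 mol/L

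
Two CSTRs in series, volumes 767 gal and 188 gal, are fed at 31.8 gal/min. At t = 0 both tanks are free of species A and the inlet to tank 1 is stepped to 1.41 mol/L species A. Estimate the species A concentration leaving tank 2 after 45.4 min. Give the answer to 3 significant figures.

1.13 mol/L

Species balance on tank i: dCᵢ/dt = (Cᵢ₋₁ − Cᵢ)/τᵢ with τᵢ = Vᵢ/Q.
τ₁ = 767/31.8 = 24.119 min; τ₂ = 188/31.8 = 5.9119 min.
Solving the cascade with C₁(0)=C₂(0)=0 gives C₂(t) = C_in[1 − (τ₁ e^(−t/τ₁) − τ₂ e^(−t/τ₂))/(τ₁ − τ₂)].
At t = 45.4: e^(−t/τ₁) = 0.15224, e^(−t/τ₂) = 0.00046227.
C₂ = 1.41·[1 − (24.119·0.15224 − 5.9119·0.00046227)/(18.208)] = 1.41·0.79848 = 1.1259 mol/L.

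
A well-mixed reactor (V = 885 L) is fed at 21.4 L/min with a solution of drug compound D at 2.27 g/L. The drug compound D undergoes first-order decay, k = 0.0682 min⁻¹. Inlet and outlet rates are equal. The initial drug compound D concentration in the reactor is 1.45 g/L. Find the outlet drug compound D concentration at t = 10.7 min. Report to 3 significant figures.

0.913 g/L

V dC/dt = Q(C_in − C) − k V C.
This is linear with rate a = Q/V + k = 0.092381 min⁻¹.
C_ss = Q C_in/(Q + kV) = 0.59418 g/L; C(t) = C_ss + (C₀ − C_ss) e^(−a t).
C(10.7) = 0.59418 + (0.85582)·e^(−0.092381·10.7) = 0.59418 + (0.85582)·0.37214 = 0.91267 g/L.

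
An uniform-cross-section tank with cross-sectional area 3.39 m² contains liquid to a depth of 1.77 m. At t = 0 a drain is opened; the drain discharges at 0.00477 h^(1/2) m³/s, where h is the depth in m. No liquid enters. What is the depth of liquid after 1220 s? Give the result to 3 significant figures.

0.223 m

With no inflow, A dh/dt = −0.00477 √h.
Separate and integrate: 2(√h − √h₀) = −(0.00477/A) t.
√h = √1.77 − 0.00477·1220/(2·3.39) = 1.3304 − 0.85832 = 0.47209.
h = 0.47209² = 0.22287 m.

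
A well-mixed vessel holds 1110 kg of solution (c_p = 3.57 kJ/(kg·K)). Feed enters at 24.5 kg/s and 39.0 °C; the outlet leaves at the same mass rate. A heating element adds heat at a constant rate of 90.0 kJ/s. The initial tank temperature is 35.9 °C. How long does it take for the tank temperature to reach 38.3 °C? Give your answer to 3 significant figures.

39.4 s

M c_p dT/dt = ṁ c_p (T_in − T) + Q̇.
τ = M/ṁ = 45.306 s; T_ss = T_in + Q̇/(ṁ c_p) = 40.029 °C.
T(t) = T_ss + (T₀ − T_ss) e^(−t/τ). Set T = 38.3:
e^(−t/τ) = (38.3 − 40.029)/(35.9 − 40.029) = 0.41874
t = −45.306 · ln(0.41874) = 39.439 s.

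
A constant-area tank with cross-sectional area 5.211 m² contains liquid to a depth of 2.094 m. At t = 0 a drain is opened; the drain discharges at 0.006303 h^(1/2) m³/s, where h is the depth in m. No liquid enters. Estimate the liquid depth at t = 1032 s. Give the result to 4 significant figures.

0.6772 m

With no inflow, A dh/dt = −0.006303 √h.
∫ h^(−1/2) dh = −(0.006303/A) ∫ dt, giving 2√h = 2√h₀ − (0.006303/A) t.
√h = √2.094 − 0.006303·1032/(2·5.211) = 1.44707 − 0.624131 = 0.822935.
h = 0.822935² = 0.677222 m.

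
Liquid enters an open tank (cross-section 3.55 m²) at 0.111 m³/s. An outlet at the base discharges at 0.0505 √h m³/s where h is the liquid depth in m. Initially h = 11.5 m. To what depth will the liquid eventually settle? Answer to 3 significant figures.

4.83 m

A dh/dt = Q_in − 0.0505 √h. Steady state requires inflow = outflow:
Q_in = 0.0505 √h_ss ⇒ √h_ss = 0.111/0.0505 = 2.1980.
h_ss = 2.1980² = 4.8313 m. (Since h₀ = 11.5 m > h_ss, the level will fall toward this value.)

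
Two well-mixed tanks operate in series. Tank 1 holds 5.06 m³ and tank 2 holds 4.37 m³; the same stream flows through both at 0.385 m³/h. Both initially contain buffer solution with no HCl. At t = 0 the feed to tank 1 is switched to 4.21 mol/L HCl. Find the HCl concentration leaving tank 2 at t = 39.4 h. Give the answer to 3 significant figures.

Time constants: τᵢ = Vᵢ/Q for each well-mixed tank.
τ₁ = 5.06/0.385 = 13.143 h; τ₂ = 4.37/0.385 = 11.351 h.
Solving the cascade with C₁(0)=C₂(0)=0 gives C₂(t) = C_in[1 − (τ₁ e^(−t/τ₁) − τ₂ e^(−t/τ₂))/(τ₁ − τ₂)].
At t = 39.4: e^(−t/τ₁) = 0.049895, e^(−t/τ₂) = 0.031081.
C₂ = 4.21·[1 − (13.143·0.049895 − 11.351·0.031081)/(1.7922)] = 4.21·0.83094 = 3.4983 mol/L.

3.50 mol/L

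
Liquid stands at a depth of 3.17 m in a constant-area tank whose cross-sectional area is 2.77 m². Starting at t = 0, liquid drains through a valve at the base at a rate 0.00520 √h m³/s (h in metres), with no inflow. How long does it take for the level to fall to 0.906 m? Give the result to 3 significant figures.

883 s

A dh/dt = −Q_out = −0.00520 √h.
This is separable: 2 d(√h)/dt = −0.00520/A, so √h = √h₀ − (0.00520/(2A)) t.
t = 2A(√h₀ − √h)/0.00520 = 2·2.77·(√3.17 − √0.906)/0.00520
  = 5.5400 × (1.7804 − 0.95184) / 0.00520 = 882.79 s.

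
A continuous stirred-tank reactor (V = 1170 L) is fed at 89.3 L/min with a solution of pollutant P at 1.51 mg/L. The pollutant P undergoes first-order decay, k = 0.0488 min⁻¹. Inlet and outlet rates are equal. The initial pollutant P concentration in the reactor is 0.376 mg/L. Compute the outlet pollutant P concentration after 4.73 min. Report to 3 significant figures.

0.619 mg/L

Accumulation = in − out − consumed: V dC/dt = Q C_in − Q C − k V C.
This is linear with rate a = Q/V + k = 0.12512 min⁻¹.
C_ss = Q C_in/(Q + kV) = 0.92108 mg/L; C(t) = C_ss + (C₀ − C_ss) e^(−a t).
C(4.73) = 0.92108 + (-0.54508)·e^(−0.12512·4.73) = 0.92108 + (-0.54508)·0.55331 = 0.61948 mg/L.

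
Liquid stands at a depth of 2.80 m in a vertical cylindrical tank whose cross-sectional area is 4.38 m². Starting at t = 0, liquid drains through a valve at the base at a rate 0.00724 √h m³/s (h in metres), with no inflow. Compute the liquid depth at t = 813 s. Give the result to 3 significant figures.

Unsteady balance on liquid volume: A dh/dt = −0.00724 √h.
This is separable: 2 d(√h)/dt = −0.00724/A, so √h = √h₀ − (0.00724/(2A)) t.
√h = √2.80 − 0.00724·813/(2·4.38) = 1.6733 − 0.67193 = 1.0014.
h = 1.0014² = 1.0028 m.

1.00 m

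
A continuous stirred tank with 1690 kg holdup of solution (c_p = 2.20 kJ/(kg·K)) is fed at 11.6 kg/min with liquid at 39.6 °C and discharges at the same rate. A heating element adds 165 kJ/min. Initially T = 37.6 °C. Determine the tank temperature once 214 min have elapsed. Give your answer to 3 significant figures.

Unsteady energy balance on the tank contents: M c_p dT/dt = ṁ c_p (T_in − T) + 165.
Rearrange: dT/dt = (T_ss − T)/τ with τ = M/ṁ = 145.69 min and T_ss = T_in + Q̇/(ṁ c_p) = 46.066 °C.
This is linear first-order; T(t) = T_ss + (T₀ − T_ss) e^(−t/τ).
T(214) = 46.066 + (-8.4655)·e^(−214/145.69) = 46.066 + (-8.4655)·0.23018 = 44.117 °C.

44.1 °C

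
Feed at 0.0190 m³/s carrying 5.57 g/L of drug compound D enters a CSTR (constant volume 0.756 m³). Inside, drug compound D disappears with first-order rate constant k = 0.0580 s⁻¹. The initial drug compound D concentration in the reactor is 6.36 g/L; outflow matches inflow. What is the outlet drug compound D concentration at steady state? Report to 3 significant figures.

Accumulation = in − out − consumed: V dC/dt = Q C_in − Q C − k V C.
At steady state: 0 = Q C_in − (Q + kV) C_ss, so C_ss = Q C_in/(Q + kV).
C_ss = 0.0190·5.57/(0.0190 + 0.0580·0.756) = 0.10583/0.062848 = 1.6839 g/L.

1.68 g/L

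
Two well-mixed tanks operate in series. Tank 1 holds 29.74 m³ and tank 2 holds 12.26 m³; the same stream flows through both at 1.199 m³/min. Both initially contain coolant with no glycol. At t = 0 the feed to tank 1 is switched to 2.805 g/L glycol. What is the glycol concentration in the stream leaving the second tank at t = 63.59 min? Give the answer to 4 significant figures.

2.441 g/L

Species balance on tank i: dCᵢ/dt = (Cᵢ₋₁ − Cᵢ)/τᵢ with τᵢ = Vᵢ/Q.
τ₁ = 29.74/1.199 = 24.8040 min; τ₂ = 12.26/1.199 = 10.2252 min.
Tank 1: C₁ = C_in(1 − e^(−t/τ₁)). Tank 2 (τ₁ ≠ τ₂): C₂ = C_in[1 − (τ₁ e^(−t/τ₁) − τ₂ e^(−t/τ₂))/(τ₁ − τ₂)].
At t = 63.59: e^(−t/τ₁) = 0.0770193, e^(−t/τ₂) = 0.00199132.
C₂ = 2.805·[1 − (24.8040·0.0770193 − 10.2252·0.00199132)/(14.5788)] = 2.805·0.870358 = 2.44135 g/L.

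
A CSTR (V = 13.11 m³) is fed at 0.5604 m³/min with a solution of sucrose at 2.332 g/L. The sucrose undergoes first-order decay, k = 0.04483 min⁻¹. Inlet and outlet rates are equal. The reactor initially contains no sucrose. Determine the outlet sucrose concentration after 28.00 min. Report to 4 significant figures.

Species balance: V dC/dt = Q C_in − Q C − k V C.
dC/dt = (Q/V) C_in − (Q/V + k) C; effective rate a = Q/V + k = 0.0427460 + 0.04483 = 0.0875760 min⁻¹.
C_ss = Q C_in/(Q + kV) = 1.13825 g/L; C(t) = C_ss + (C₀ − C_ss) e^(−a t).
C(28.00) = 1.13825 + (-1.13825)·e^(−0.0875760·28.00) = 1.13825 + (-1.13825)·0.0861102 = 1.04024 g/L.

1.040 g/L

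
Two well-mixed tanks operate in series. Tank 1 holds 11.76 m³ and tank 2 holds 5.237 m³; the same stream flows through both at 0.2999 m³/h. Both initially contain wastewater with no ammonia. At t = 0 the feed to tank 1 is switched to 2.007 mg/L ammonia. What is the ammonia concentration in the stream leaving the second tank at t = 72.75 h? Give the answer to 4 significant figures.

Time constants: τᵢ = Vᵢ/Q for each well-mixed tank.
τ₁ = 11.76/0.2999 = 39.2131 h; τ₂ = 5.237/0.2999 = 17.4625 h.
Solving the cascade with C₁(0)=C₂(0)=0 gives C₂(t) = C_in[1 − (τ₁ e^(−t/τ₁) − τ₂ e^(−t/τ₂))/(τ₁ − τ₂)].
At t = 72.75: e^(−t/τ₁) = 0.156414, e^(−t/τ₂) = 0.0155131.
C₂ = 2.007·[1 − (39.2131·0.156414 − 17.4625·0.0155131)/(21.7506)] = 2.007·0.730463 = 1.46604 mg/L.

1.466 mg/L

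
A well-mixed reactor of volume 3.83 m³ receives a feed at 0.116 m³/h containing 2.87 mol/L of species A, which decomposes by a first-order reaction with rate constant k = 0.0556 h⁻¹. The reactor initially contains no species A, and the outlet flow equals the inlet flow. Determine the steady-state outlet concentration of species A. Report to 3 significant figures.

1.01 mol/L

Accumulation = in − out − consumed: V dC/dt = Q C_in − Q C − k V C.
At steady state: 0 = Q C_in − (Q + kV) C_ss, so C_ss = Q C_in/(Q + kV).
C_ss = 0.116·2.87/(0.116 + 0.0556·3.83) = 0.33292/0.32895 = 1.0121 mol/L.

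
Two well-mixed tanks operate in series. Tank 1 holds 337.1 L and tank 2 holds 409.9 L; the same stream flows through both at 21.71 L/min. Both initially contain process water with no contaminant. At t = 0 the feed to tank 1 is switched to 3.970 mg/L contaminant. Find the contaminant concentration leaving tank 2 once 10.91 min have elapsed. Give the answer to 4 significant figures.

0.5323 mg/L

Time constants: τᵢ = Vᵢ/Q for each well-mixed tank.
τ₁ = 337.1/21.71 = 15.5274 min; τ₂ = 409.9/21.71 = 18.8807 min.
Tank 1: C₁ = C_in(1 − e^(−t/τ₁)). Tank 2 (τ₁ ≠ τ₂): C₂ = C_in[1 − (τ₁ e^(−t/τ₁) − τ₂ e^(−t/τ₂))/(τ₁ − τ₂)].
At t = 10.91: e^(−t/τ₁) = 0.495282, e^(−t/τ₂) = 0.561110.
C₂ = 3.970·[1 − (15.5274·0.495282 − 18.8807·0.561110)/(-3.35329)] = 3.970·0.134074 = 0.532273 mg/L.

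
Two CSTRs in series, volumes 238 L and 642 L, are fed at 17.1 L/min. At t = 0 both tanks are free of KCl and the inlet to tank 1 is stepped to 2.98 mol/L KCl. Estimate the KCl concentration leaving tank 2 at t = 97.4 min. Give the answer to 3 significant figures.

Each tank obeys Vᵢ dCᵢ/dt = Q(Cᵢ₋₁ − Cᵢ), so τᵢ = Vᵢ/Q.
τ₁ = 238/17.1 = 13.918 min; τ₂ = 642/17.1 = 37.544 min.
Tank 1: C₁ = C_in(1 − e^(−t/τ₁)). Tank 2 (τ₁ ≠ τ₂): C₂ = C_in[1 − (τ₁ e^(−t/τ₁) − τ₂ e^(−t/τ₂))/(τ₁ − τ₂)].
At t = 97.4: e^(−t/τ₁) = 0.00091365, e^(−t/τ₂) = 0.074698.
C₂ = 2.98·[1 − (13.918·0.00091365 − 37.544·0.074698)/(-23.626)] = 2.98·0.88183 = 2.6279 mol/L.

2.63 mol/L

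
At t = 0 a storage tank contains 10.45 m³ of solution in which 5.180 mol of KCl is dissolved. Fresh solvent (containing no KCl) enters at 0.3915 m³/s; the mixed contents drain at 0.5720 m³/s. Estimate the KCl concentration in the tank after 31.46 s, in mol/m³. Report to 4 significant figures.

0.09052 mol/m³

Let m(t) be the amount of KCl. Volume: V(t) = V₀ + (Q_in − Q_out) t = 10.45 − 0.180500 t; V(31.46) = 4.77147 m³.
Species balance (pure solvent in): dm/dt = −Q_out · m/V(t).
dm/m = −Q_out dt/(V₀ − 0.180500 t); integrating gives ln(m/m₀) = −(Q_out/(Q_in−Q_out)) ln(V/V₀).
m = m₀ (V₀/V)^(Q_out/(Q_in−Q_out)) = 5.180 × (10.45/4.77147)^(-3.16898) = 0.431924 mol.
C = m/V = 0.431924/4.77147 = 0.0905222 mol/m³.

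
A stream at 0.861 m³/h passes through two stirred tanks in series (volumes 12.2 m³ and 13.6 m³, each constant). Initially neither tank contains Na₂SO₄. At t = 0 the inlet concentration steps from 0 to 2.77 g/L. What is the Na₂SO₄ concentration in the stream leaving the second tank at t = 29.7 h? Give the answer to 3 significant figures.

Each tank obeys Vᵢ dCᵢ/dt = Q(Cᵢ₋₁ − Cᵢ), so τᵢ = Vᵢ/Q.
τ₁ = 12.2/0.861 = 14.170 h; τ₂ = 13.6/0.861 = 15.796 h.
Solving the cascade with C₁(0)=C₂(0)=0 gives C₂(t) = C_in[1 − (τ₁ e^(−t/τ₁) − τ₂ e^(−t/τ₂))/(τ₁ − τ₂)].
At t = 29.7: e^(−t/τ₁) = 0.12294, e^(−t/τ₂) = 0.15255.
C₂ = 2.77·[1 − (14.170·0.12294 − 15.796·0.15255)/(-1.6260)] = 2.77·0.58945 = 1.6328 g/L.

1.63 g/L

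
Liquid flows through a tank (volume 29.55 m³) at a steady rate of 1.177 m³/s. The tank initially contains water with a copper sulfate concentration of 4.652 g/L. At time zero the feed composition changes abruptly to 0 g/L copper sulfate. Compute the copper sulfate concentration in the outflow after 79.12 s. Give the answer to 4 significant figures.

Accumulation = in − out for the solute gives V dC/dt = Q(C_in − C).
Rewrite as dC/dt + C/τ = C_in/τ, τ = V/Q = 25.1062 s.
Solution: C(t) = C_in + (C₀ − C_in) e^(−t/τ).
C(79.12) = 0 + (4.652 − 0)·e^(−79.12/25.1062) = 0 + (4.65200)·0.0427916 = 0.199067 g/L.

0.1991 g/L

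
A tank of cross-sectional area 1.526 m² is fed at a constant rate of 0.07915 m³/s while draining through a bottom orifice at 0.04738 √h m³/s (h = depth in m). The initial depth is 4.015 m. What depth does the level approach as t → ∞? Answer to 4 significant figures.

Volume balance on the tank: A dh/dt = Q_in − 0.04738 √h. At steady state dh/dt = 0:
Q_in = 0.04738 √h_ss ⇒ √h_ss = 0.07915/0.04738 = 1.67054.
h_ss = 1.67054² = 2.79069 m. (Since h₀ = 4.015 m > h_ss, the level will fall toward this value.)

2.791 m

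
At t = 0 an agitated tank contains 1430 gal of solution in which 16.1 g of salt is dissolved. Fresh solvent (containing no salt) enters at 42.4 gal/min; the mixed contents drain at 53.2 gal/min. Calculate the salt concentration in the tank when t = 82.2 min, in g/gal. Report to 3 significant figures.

Let m(t) be the amount of salt. Volume: V(t) = V₀ + (Q_in − Q_out) t = 1430 − 10.800 t; V(82.2) = 542.24 gal.
No salt enters, so dm/dt = −Q_out · (m/V).
dm/m = −Q_out dt/(V₀ − 10.800 t); integrating gives ln(m/m₀) = −(Q_out/(Q_in−Q_out)) ln(V/V₀).
m = m₀ (V₀/V)^(Q_out/(Q_in−Q_out)) = 16.1 × (1430/542.24)^(-4.9259) = 0.13561 g.
C = m/V = 0.13561/542.24 = 0.00025010 g/gal.

0.000250 g/gal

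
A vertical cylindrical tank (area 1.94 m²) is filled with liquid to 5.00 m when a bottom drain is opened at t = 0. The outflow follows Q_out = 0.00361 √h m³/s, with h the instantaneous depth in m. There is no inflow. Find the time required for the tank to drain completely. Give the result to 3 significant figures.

Unsteady balance on liquid volume: A dh/dt = −0.00361 √h.
∫ h^(−1/2) dh = −(0.00361/A) ∫ dt, giving 2√h = 2√h₀ − (0.00361/A) t.
Tank is empty when √h = 0: t_empty = 2A√h₀/0.00361.
t_empty = 2·1.94·√5.00/0.00361 = 3.8800·2.2361/0.00361 = 2403.3 s.

2400 s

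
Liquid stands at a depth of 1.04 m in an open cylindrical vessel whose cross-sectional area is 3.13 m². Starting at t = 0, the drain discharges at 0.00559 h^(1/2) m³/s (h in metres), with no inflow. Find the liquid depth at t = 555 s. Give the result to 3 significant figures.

0.275 m

A dh/dt = −Q_out = −0.00559 √h.
Separate and integrate: 2(√h − √h₀) = −(0.00559/A) t.
√h = √1.04 − 0.00559·555/(2·3.13) = 1.0198 − 0.49560 = 0.52420.
h = 0.52420² = 0.27479 m.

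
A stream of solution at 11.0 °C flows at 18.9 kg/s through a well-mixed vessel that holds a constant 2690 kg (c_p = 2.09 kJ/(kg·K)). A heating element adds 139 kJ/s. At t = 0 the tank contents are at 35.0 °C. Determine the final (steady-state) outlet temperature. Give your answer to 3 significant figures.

M c_p dT/dt = ṁ c_p (T_in − T) + Q̇.
At steady state dT/dt = 0 ⇒ T_ss = T_in + Q̇/(ṁ c_p) = 11.0 + 139/(18.9·2.09) = 14.519 °C.

14.5 °C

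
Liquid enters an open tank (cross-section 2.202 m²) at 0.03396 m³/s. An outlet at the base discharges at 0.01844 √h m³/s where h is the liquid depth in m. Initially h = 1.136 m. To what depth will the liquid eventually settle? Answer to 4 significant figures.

Unsteady balance on liquid volume: A dh/dt = Q_in − 0.01844 √h. At steady state dh/dt = 0:
Q_in = 0.01844 √h_ss ⇒ √h_ss = 0.03396/0.01844 = 1.84165.
h_ss = 1.84165² = 3.39167 m. (Since h₀ = 1.136 m < h_ss, the level will rise toward this value.)

3.392 m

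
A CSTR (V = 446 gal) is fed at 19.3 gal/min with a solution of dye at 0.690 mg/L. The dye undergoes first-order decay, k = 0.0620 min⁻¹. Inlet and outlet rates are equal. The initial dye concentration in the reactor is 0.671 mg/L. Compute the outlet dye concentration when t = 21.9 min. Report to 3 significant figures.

0.322 mg/L

Accumulation = in − out − consumed: V dC/dt = Q C_in − Q C − k V C.
dC/dt = (Q/V) C_in − (Q/V + k) C; effective rate a = Q/V + k = 0.043274 + 0.0620 = 0.10527 min⁻¹.
C_ss = Q C_in/(Q + kV) = 0.28363 mg/L; C(t) = C_ss + (C₀ − C_ss) e^(−a t).
C(21.9) = 0.28363 + (0.38737)·e^(−0.10527·21.9) = 0.28363 + (0.38737)·0.099710 = 0.32225 mg/L.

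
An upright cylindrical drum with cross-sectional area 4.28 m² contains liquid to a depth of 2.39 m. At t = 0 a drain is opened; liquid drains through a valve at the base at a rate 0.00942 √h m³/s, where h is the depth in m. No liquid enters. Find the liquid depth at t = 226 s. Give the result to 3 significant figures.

A dh/dt = −Q_out = −0.00942 √h.
This is separable: 2 d(√h)/dt = −0.00942/A, so √h = √h₀ − (0.00942/(2A)) t.
√h = √2.39 − 0.00942·226/(2·4.28) = 1.5460 − 0.24871 = 1.2973.
h = 1.2973² = 1.6829 m.

1.68 m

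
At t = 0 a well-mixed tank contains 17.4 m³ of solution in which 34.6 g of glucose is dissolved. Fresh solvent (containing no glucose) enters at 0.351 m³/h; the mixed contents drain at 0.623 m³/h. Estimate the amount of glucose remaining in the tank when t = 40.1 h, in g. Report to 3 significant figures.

3.62 g

Let m(t) be the amount of glucose. Volume: V(t) = V₀ + (Q_in − Q_out) t = 17.4 − 0.27200 t; V(40.1) = 6.4928 m³.
No glucose enters, so dm/dt = −Q_out · (m/V).
dm/m = −Q_out dt/(V₀ − 0.27200 t); integrating gives ln(m/m₀) = −(Q_out/(Q_in−Q_out)) ln(V/V₀).
m = m₀ (V₀/V)^(Q_out/(Q_in−Q_out)) = 34.6 × (17.4/6.4928)^(-2.2904) = 3.6183 g.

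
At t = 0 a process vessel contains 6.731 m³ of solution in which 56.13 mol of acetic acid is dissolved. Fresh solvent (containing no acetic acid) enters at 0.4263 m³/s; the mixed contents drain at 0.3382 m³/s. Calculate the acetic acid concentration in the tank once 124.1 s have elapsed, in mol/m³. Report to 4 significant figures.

Let m(t) be the amount of acetic acid. Volume: V(t) = V₀ + (Q_in − Q_out) t = 6.731 + 0.0881000 t; V(124.1) = 17.6642 m³.
No acetic acid enters, so dm/dt = −Q_out · (m/V).
Separate: dm/m = −Q_out dt/V(t) ⇒ ln(m/m₀) = −(Q_out/(Q_in−Q_out)) ln(V/V₀).
m = m₀ (V₀/V)^(Q_out/(Q_in−Q_out)) = 56.13 × (6.731/17.6642)^(3.83882) = 1.38253 mol.
C = m/V = 1.38253/17.6642 = 0.0782671 mol/m³.

0.07827 mol/m³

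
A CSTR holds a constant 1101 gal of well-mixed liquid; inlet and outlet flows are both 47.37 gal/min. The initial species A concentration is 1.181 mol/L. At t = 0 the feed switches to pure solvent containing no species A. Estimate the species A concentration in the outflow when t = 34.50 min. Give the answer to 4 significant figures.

0.2677 mol/L

Species balance on the tank: V dC/dt = Q(C_in − C).
Time constant τ = V/Q = 1101/47.37 = 23.2426 min.
This is linear first-order; C(t) = C_in + (C₀ − C_in) e^(−t/τ).
C(34.50) = 0 + (1.181 − 0)·e^(−34.50/23.2426) = 0 + (1.18100)·0.226651 = 0.267674 mol/L.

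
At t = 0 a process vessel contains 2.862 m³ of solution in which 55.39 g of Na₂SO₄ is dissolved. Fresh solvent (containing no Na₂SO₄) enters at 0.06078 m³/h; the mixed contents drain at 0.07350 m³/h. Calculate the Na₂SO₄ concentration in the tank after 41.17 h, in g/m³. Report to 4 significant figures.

Let m(t) be the amount of Na₂SO₄. Volume: V(t) = V₀ + (Q_in − Q_out) t = 2.862 − 0.0127200 t; V(41.17) = 2.33832 m³.
No Na₂SO₄ enters, so dm/dt = −Q_out · (m/V).
Separate: dm/m = −Q_out dt/V(t) ⇒ ln(m/m₀) = −(Q_out/(Q_in−Q_out)) ln(V/V₀).
m = m₀ (V₀/V)^(Q_out/(Q_in−Q_out)) = 55.39 × (2.862/2.33832)^(-5.77830) = 17.2303 g.
C = m/V = 17.2303/2.33832 = 7.36866 g/m³.

7.369 g/m³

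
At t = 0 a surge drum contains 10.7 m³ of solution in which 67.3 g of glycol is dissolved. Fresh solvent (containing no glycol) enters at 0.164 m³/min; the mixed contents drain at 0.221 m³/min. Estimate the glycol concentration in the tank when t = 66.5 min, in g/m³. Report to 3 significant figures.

Total volume: dV/dt = Q_in − Q_out = -0.057000 m³/min, so V(t) = 10.7 − 0.057000 t and V(66.5) = 6.9095 m³.
Species balance (pure solvent in): dm/dt = −Q_out · m/V(t).
Separate: dm/m = −Q_out dt/V(t) ⇒ ln(m/m₀) = −(Q_out/(Q_in−Q_out)) ln(V/V₀).
m = m₀ (V₀/V)^(Q_out/(Q_in−Q_out)) = 67.3 × (10.7/6.9095)^(-3.8772) = 12.348 g.
C = m/V = 12.348/6.9095 = 1.7871 g/m³.

1.79 g/m³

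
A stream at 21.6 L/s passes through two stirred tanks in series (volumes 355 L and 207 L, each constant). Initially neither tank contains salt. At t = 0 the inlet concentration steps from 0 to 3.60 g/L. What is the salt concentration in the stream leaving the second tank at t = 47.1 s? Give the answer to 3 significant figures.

3.15 g/L

Species balance on tank i: dCᵢ/dt = (Cᵢ₋₁ − Cᵢ)/τᵢ with τᵢ = Vᵢ/Q.
τ₁ = 355/21.6 = 16.435 s; τ₂ = 207/21.6 = 9.5833 s.
Solving the cascade with C₁(0)=C₂(0)=0 gives C₂(t) = C_in[1 − (τ₁ e^(−t/τ₁) − τ₂ e^(−t/τ₂))/(τ₁ − τ₂)].
At t = 47.1: e^(−t/τ₁) = 0.056937, e^(−t/τ₂) = 0.0073373.
C₂ = 3.60·[1 − (16.435·0.056937 − 9.5833·0.0073373)/(6.8519)] = 3.60·0.87369 = 3.1453 g/L.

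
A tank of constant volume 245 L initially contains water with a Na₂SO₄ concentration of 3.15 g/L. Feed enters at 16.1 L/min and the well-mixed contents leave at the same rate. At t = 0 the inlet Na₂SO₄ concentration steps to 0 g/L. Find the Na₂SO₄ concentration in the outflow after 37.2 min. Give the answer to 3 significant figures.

0.273 g/L

Species balance on the tank: V dC/dt = Q(C_in − C).
Rewrite as dC/dt + C/τ = C_in/τ, τ = V/Q = 15.217 min.
C approaches C_in exponentially: C(t) = C_in + (C₀ − C_in) e^(−t/τ).
C(37.2) = 0 + (3.15 − 0)·e^(−37.2/15.217) = 0 + (3.1500)·0.086763 = 0.27330 g/L.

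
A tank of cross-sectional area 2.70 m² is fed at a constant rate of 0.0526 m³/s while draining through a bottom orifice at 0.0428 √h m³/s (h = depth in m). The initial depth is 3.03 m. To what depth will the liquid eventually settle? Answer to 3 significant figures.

1.51 m

A dh/dt = Q_in − 0.0428 √h. Steady state requires inflow = outflow:
Q_in = 0.0428 √h_ss ⇒ √h_ss = 0.0526/0.0428 = 1.2290.
h_ss = 1.2290² = 1.5104 m. (Since h₀ = 3.03 m > h_ss, the level will fall toward this value.)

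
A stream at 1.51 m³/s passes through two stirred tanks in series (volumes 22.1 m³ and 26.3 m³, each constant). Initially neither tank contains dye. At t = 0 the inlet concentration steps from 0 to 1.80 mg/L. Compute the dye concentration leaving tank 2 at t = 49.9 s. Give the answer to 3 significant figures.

1.47 mg/L

Species balance on tank i: dCᵢ/dt = (Cᵢ₋₁ − Cᵢ)/τᵢ with τᵢ = Vᵢ/Q.
τ₁ = 22.1/1.51 = 14.636 s; τ₂ = 26.3/1.51 = 17.417 s.
Tank 1: C₁ = C_in(1 − e^(−t/τ₁)). Tank 2 (τ₁ ≠ τ₂): C₂ = C_in[1 − (τ₁ e^(−t/τ₁) − τ₂ e^(−t/τ₂))/(τ₁ − τ₂)].
At t = 49.9: e^(−t/τ₁) = 0.033059, e^(−t/τ₂) = 0.056984.
C₂ = 1.80·[1 − (14.636·0.033059 − 17.417·0.056984)/(-2.7815)] = 1.80·0.81712 = 1.4708 mg/L.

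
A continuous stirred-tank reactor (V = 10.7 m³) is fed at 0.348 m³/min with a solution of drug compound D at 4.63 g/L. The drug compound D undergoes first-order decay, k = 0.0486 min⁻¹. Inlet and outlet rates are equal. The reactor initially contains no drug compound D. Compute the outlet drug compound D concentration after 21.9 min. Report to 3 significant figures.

Accumulation = in − out − consumed: V dC/dt = Q C_in − Q C − k V C.
dC/dt = (Q/V) C_in − (Q/V + k) C; effective rate a = Q/V + k = 0.032523 + 0.0486 = 0.081123 min⁻¹.
C_ss = Q C_in/(Q + kV) = 1.8562 g/L; C(t) = C_ss + (C₀ − C_ss) e^(−a t).
C(21.9) = 1.8562 + (-1.8562)·e^(−0.081123·21.9) = 1.8562 + (-1.8562)·0.16921 = 1.5421 g/L.

1.54 g/L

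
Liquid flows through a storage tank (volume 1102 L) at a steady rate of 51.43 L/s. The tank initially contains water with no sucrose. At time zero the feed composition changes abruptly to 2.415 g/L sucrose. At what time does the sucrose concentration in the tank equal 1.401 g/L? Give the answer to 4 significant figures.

Species balance: V dC/dt = Q(C_in − C) ⇒ τ = V/Q = 21.4272 s.
C(t) = C_in + (C₀ − C_in) e^(−t/τ). Set C = 1.401 and solve for t:
e^(−t/τ) = (C − C_in)/(C₀ − C_in) = (1.401 − 2.415)/(0 − 2.415) = 0.419876
t = −τ ln(…) = 21.4272 × 0.867796 = 18.5944 s.

18.59 s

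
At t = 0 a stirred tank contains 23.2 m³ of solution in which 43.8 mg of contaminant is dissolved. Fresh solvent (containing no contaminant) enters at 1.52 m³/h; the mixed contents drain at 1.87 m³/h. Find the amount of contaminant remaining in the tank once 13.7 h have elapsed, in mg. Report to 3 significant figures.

12.7 mg

Let m(t) be the amount of contaminant. Volume: V(t) = V₀ + (Q_in − Q_out) t = 23.2 − 0.35000 t; V(13.7) = 18.405 m³.
Species balance (pure solvent in): dm/dt = −Q_out · m/V(t).
dm/m = −Q_out dt/(V₀ − 0.35000 t); integrating gives ln(m/m₀) = −(Q_out/(Q_in−Q_out)) ln(V/V₀).
m = m₀ (V₀/V)^(Q_out/(Q_in−Q_out)) = 43.8 × (23.2/18.405)^(-5.3429) = 12.713 mg.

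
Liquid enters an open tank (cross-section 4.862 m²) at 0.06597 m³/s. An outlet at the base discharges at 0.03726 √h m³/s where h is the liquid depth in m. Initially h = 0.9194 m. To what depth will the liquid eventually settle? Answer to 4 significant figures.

Level balance: A dh/dt = 0.06597 − 0.03726 √h. Setting dh/dt = 0:
Q_in = 0.03726 √h_ss ⇒ √h_ss = 0.06597/0.03726 = 1.77053.
h_ss = 1.77053² = 3.13478 m. (Since h₀ = 0.9194 m < h_ss, the level will rise toward this value.)

3.135 m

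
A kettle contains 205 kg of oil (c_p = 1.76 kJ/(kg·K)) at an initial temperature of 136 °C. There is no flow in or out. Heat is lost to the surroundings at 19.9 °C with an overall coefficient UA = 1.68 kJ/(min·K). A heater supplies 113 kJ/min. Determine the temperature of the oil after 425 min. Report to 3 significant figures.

M c_p dT/dt = −UA(T − T_amb) + Q̇.
dT/dt = (T_ss − T)/τ with T_ss = T_amb + Q̇/UA = 19.9 + 113/1.68 = 87.162 °C, τ = M c_p/UA = 205·1.76/1.68 = 214.76 min.
Integrating: T(t) = T_ss + (T₀ − T_ss) e^(−t/τ).
T(425) = 87.162 + (48.838)·0.13822 = 93.912 °C.

93.9 °C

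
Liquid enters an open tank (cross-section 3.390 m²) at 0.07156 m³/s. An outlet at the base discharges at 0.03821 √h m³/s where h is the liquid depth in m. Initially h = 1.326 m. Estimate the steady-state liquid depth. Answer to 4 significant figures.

3.507 m

A dh/dt = Q_in − 0.03821 √h. Steady state requires inflow = outflow:
Q_in = 0.03821 √h_ss ⇒ √h_ss = 0.07156/0.03821 = 1.87281.
h_ss = 1.87281² = 3.50741 m. (Since h₀ = 1.326 m < h_ss, the level will rise toward this value.)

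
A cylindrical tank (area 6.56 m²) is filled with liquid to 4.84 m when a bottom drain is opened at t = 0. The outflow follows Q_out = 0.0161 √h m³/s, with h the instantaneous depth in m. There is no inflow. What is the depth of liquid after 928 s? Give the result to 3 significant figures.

A dh/dt = −Q_out = −0.0161 √h.
This is separable: 2 d(√h)/dt = −0.0161/A, so √h = √h₀ − (0.0161/(2A)) t.
√h = √4.84 − 0.0161·928/(2·6.56) = 2.2000 − 1.1388 = 1.0612.
h = 1.0612² = 1.1262 m.

1.13 m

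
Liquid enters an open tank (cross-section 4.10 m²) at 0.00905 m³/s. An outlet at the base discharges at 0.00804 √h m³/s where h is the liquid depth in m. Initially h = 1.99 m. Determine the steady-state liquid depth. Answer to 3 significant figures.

Mass balance (ρ constant): A dh/dt = Q_in − 0.00804 √h. At steady state dh/dt = 0:
Q_in = 0.00804 √h_ss ⇒ √h_ss = 0.00905/0.00804 = 1.1256.
h_ss = 1.1256² = 1.2670 m. (Since h₀ = 1.99 m > h_ss, the level will fall toward this value.)

1.27 m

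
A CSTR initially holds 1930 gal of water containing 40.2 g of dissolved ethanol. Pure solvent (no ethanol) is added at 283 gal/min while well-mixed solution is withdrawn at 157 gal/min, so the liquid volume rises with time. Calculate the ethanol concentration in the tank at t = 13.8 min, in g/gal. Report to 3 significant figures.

0.00492 g/gal

Total volume: dV/dt = Q_in − Q_out = 126.00 gal/min, so V(t) = 1930 + 126.00 t and V(13.8) = 3668.8 gal.
Solute balance: dm/dt = 0 − Q_out C = −Q_out m/V(t).
dm/m = −Q_out dt/(V₀ + 126.00 t); integrating gives ln(m/m₀) = −(Q_out/(Q_in−Q_out)) ln(V/V₀).
m = m₀ (V₀/V)^(Q_out/(Q_in−Q_out)) = 40.2 × (1930/3668.8)^(1.2460) = 18.056 g.
C = m/V = 18.056/3668.8 = 0.0049215 g/gal.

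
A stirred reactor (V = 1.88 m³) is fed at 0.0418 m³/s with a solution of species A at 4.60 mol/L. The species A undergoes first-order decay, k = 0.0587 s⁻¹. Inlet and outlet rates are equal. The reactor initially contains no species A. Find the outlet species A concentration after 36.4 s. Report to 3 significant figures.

V dC/dt = Q(C_in − C) − k V C.
This is linear with rate a = Q/V + k = 0.080934 s⁻¹.
C_ss = Q C_in/(Q + kV) = 1.2637 mol/L; C(t) = C_ss + (C₀ − C_ss) e^(−a t).
C(36.4) = 1.2637 + (-1.2637)·e^(−0.080934·36.4) = 1.2637 + (-1.2637)·0.052550 = 1.1973 mol/L.

1.20 mol/L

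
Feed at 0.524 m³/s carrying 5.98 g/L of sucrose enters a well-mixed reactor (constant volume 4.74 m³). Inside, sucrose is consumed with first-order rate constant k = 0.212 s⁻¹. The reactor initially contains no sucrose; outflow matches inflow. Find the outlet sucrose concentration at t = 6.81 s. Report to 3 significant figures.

1.82 g/L

Species balance: V dC/dt = Q C_in − Q C − k V C.
dC/dt = (Q/V) C_in − (Q/V + k) C; effective rate a = Q/V + k = 0.11055 + 0.212 = 0.32255 s⁻¹.
C_ss = Q C_in/(Q + kV) = 2.0496 g/L; C(t) = C_ss + (C₀ − C_ss) e^(−a t).
C(6.81) = 2.0496 + (-2.0496)·e^(−0.32255·6.81) = 2.0496 + (-2.0496)·0.11119 = 1.8217 g/L.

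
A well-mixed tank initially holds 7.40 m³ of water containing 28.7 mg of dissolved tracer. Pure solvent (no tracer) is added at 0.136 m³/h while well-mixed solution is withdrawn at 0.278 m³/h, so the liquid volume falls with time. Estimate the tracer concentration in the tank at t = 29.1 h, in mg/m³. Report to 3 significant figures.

Total volume: dV/dt = Q_in − Q_out = -0.14200 m³/h, so V(t) = 7.40 − 0.14200 t and V(29.1) = 3.2678 m³.
Species balance (pure solvent in): dm/dt = −Q_out · m/V(t).
Separate: dm/m = −Q_out dt/V(t) ⇒ ln(m/m₀) = −(Q_out/(Q_in−Q_out)) ln(V/V₀).
m = m₀ (V₀/V)^(Q_out/(Q_in−Q_out)) = 28.7 × (7.40/3.2678)^(-1.9577) = 5.7933 mg.
C = m/V = 5.7933/3.2678 = 1.7729 mg/m³.

1.77 mg/m³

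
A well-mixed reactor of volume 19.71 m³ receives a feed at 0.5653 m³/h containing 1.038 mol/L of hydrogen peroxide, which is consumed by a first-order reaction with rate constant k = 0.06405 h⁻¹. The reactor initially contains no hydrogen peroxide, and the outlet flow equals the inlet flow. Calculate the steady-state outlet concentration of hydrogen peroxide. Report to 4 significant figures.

0.3210 mol/L

Accumulation = in − out − consumed: V dC/dt = Q C_in − Q C − k V C.
At steady state: 0 = Q C_in − (Q + kV) C_ss, so C_ss = Q C_in/(Q + kV).
C_ss = 0.5653·1.038/(0.5653 + 0.06405·19.71) = 0.586781/1.82773 = 0.321045 mol/L.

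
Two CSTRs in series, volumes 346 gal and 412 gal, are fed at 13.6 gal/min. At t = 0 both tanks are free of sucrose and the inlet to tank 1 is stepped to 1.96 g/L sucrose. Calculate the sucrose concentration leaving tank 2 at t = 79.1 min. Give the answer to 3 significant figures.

Each tank obeys Vᵢ dCᵢ/dt = Q(Cᵢ₋₁ − Cᵢ), so τᵢ = Vᵢ/Q.
τ₁ = 346/13.6 = 25.441 min; τ₂ = 412/13.6 = 30.294 min.
Solving the cascade with C₁(0)=C₂(0)=0 gives C₂(t) = C_in[1 − (τ₁ e^(−t/τ₁) − τ₂ e^(−t/τ₂))/(τ₁ − τ₂)].
At t = 79.1: e^(−t/τ₁) = 0.044640, e^(−t/τ₂) = 0.073456.
C₂ = 1.96·[1 − (25.441·0.044640 − 30.294·0.073456)/(-4.8529)] = 1.96·0.77548 = 1.5199 g/L.

1.52 g/L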